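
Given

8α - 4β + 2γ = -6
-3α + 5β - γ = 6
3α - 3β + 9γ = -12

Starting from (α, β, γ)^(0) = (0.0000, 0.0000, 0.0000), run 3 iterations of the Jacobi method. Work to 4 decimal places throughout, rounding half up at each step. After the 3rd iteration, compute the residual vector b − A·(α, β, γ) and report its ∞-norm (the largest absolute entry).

3.8598

Iteration 1:
  α = (-6 - (-4)·0.0000 - (2)·0.0000) / (8) = -0.7500
  β = (6 - (-3)·0.0000 - (-1)·0.0000) / (5) = 1.2000
  γ = (-12 - (3)·0.0000 - (-3)·0.0000) / (9) = -1.3333
Iteration 2:
  α = (-6 - (-4)·1.2000 - (2)·-1.3333) / (8) = 0.1833
  β = (6 - (-3)·-0.7500 - (-1)·-1.3333) / (5) = 0.4833
  γ = (-12 - (3)·-0.7500 - (-3)·1.2000) / (9) = -0.6833
Iteration 3:
  α = (-6 - (-4)·0.4833 - (2)·-0.6833) / (8) = -0.3375
  β = (6 - (-3)·0.1833 - (-1)·-0.6833) / (5) = 1.1733
  γ = (-12 - (3)·0.1833 - (-3)·0.4833) / (9) = -1.2333
Residual b − A·x = (3.8598, -2.1123, 3.6321); ∞-norm = 3.8598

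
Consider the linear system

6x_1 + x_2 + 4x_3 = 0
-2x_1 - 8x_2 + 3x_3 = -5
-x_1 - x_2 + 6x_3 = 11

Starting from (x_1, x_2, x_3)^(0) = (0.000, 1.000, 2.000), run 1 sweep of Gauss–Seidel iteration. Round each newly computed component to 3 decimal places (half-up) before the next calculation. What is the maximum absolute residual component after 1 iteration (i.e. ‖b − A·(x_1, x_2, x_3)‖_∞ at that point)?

0.375

Iteration 1:
  x_1 = (0 - (1)·1.000 - (4)·2.000) / (6) = -1.500
  x_2 = (-5 - (-2)·-1.500 - (3)·2.000) / (-8) = 1.750
  x_3 = (11 - (-1)·-1.500 - (-1)·1.750) / (6) = 1.875
Residual b − A·x = (-0.250, 0.375, 0.000); ∞-norm = 0.375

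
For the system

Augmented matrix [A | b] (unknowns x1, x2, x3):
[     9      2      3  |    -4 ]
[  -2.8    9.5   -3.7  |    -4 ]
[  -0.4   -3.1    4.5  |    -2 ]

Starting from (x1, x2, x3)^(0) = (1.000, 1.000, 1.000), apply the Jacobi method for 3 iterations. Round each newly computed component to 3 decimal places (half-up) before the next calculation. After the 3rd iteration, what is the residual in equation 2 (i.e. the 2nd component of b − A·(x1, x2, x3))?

-0.872

Iteration 1:
  x1 = (-4 - (2)·1.000 - (3)·1.000) / (9) = -1.000
  x2 = (-4 - (-2.8)·1.000 - (-3.7)·1.000) / (9.5) = 0.263
  x3 = (-2 - (-0.4)·1.000 - (-3.1)·1.000) / (4.5) = 0.333
Iteration 2:
  x1 = (-4 - (2)·0.263 - (3)·0.333) / (9) = -0.614
  x2 = (-4 - (-2.8)·-1.000 - (-3.7)·0.333) / (9.5) = -0.586
  x3 = (-2 - (-0.4)·-1.000 - (-3.1)·0.263) / (4.5) = -0.352
Iteration 3:
  x1 = (-4 - (2)·-0.586 - (3)·-0.352) / (9) = -0.197
  x2 = (-4 - (-2.8)·-0.614 - (-3.7)·-0.352) / (9.5) = -0.739
  x3 = (-2 - (-0.4)·-0.614 - (-3.1)·-0.586) / (4.5) = -0.903
Residual b − A·x = (1.960, -0.872, -0.306)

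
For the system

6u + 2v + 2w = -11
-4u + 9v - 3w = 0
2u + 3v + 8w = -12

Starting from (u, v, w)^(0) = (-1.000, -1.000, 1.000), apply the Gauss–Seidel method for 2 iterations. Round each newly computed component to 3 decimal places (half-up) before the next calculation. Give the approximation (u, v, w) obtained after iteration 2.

Iteration 1:
  u = (-11 - (2)·-1.000 - (2)·1.000) / (6) = -1.833
  v = (0 - (-4)·-1.833 - (-3)·1.000) / (9) = -0.481
  w = (-12 - (2)·-1.833 - (3)·-0.481) / (8) = -0.861
Iteration 2:
  u = (-11 - (2)·-0.481 - (2)·-0.861) / (6) = -1.386
  v = (0 - (-4)·-1.386 - (-3)·-0.861) / (9) = -0.903
  w = (-12 - (2)·-1.386 - (3)·-0.903) / (8) = -0.815

(-1.386, -0.903, -0.815)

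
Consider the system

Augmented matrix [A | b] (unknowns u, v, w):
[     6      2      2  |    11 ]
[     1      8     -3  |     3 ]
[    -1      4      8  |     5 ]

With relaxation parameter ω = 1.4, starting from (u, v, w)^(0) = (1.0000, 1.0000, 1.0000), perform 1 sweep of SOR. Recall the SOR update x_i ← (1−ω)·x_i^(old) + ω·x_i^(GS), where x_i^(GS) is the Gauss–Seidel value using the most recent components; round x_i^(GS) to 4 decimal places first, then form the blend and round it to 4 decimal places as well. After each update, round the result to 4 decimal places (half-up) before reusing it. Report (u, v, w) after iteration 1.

Iteration 1:
  u: GS value = (11 - (2)·1.0000 - (2)·1.0000) / (6) = 1.1667;  u ← (1−ω)·1.0000 + ω·1.1667 = 1.2334
  v: GS value = (3 - (1)·1.2334 - (-3)·1.0000) / (8) = 0.5958;  v ← (1−ω)·1.0000 + ω·0.5958 = 0.4341
  w: GS value = (5 - (-1)·1.2334 - (4)·0.4341) / (8) = 0.5621;  w ← (1−ω)·1.0000 + ω·0.5621 = 0.3869

(1.2334, 0.4341, 0.3869)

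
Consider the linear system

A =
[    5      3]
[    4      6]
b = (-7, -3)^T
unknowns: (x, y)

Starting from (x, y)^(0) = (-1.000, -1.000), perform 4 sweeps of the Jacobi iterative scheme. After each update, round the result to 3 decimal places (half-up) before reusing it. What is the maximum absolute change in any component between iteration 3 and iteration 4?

Iteration 1:
  x = (-7 - (3)·-1.000) / (5) = -0.800
  y = (-3 - (4)·-1.000) / (6) = 0.167
Iteration 2:
  x = (-7 - (3)·0.167) / (5) = -1.500
  y = (-3 - (4)·-0.800) / (6) = 0.033
Iteration 3:
  x = (-7 - (3)·0.033) / (5) = -1.420
  y = (-3 - (4)·-1.500) / (6) = 0.500
Iteration 4:
  x = (-7 - (3)·0.500) / (5) = -1.700
  y = (-3 - (4)·-1.420) / (6) = 0.447
Change: (-0.280, -0.053) → max |·| = 0.280

0.280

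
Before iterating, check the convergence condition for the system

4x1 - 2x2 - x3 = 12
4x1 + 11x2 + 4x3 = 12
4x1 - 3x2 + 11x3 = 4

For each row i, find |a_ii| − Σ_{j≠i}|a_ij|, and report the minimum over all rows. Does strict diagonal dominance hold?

1

row 1: |4| − (2+1) = 1
row 2: |11| − (4+4) = 3
row 3: |11| − (4+3) = 4
minimum over rows = 1 → strictly diagonally dominant (convergence guaranteed)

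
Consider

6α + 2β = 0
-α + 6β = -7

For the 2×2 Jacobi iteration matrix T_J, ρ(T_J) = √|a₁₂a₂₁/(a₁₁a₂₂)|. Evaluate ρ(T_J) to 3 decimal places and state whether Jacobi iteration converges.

0.236

a₁₂a₂₁/(a₁₁a₂₂) = (2)·(-1) / ((6)·(6)) = -0.055556
ρ = √|-0.055556| = √0.055556 = 0.236
ρ < 1, so Jacobi converges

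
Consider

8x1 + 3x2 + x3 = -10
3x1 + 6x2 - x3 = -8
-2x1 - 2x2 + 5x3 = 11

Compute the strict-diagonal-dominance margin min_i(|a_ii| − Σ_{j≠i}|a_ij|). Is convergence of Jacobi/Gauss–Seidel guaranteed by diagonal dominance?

row 1: |8| − (3+1) = 4
row 2: |6| − (3+1) = 2
row 3: |5| − (2+2) = 1
minimum over rows = 1 → strictly diagonally dominant (convergence guaranteed)

1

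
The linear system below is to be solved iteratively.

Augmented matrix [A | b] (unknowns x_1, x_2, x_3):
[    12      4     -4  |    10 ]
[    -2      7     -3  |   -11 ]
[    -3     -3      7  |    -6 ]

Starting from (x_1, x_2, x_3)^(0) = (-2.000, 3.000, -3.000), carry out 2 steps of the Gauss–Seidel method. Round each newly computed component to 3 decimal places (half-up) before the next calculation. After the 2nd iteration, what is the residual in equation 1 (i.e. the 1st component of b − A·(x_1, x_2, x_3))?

Iteration 1:
  x_1 = (10 - (4)·3.000 - (-4)·-3.000) / (12) = -1.167
  x_2 = (-11 - (-2)·-1.167 - (-3)·-3.000) / (7) = -3.191
  x_3 = (-6 - (-3)·-1.167 - (-3)·-3.191) / (7) = -2.725
Iteration 2:
  x_1 = (10 - (4)·-3.191 - (-4)·-2.725) / (12) = 0.989
  x_2 = (-11 - (-2)·0.989 - (-3)·-2.725) / (7) = -2.457
  x_3 = (-6 - (-3)·0.989 - (-3)·-2.457) / (7) = -1.486
Residual b − A·x = (2.016, 3.719, -0.002)

2.016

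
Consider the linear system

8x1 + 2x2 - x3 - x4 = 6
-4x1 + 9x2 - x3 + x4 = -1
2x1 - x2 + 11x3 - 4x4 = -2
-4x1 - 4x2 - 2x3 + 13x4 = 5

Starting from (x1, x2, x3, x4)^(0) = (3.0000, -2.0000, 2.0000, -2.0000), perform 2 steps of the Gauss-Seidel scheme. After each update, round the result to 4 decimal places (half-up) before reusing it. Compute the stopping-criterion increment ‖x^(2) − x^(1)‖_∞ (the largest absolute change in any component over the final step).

1.0927

Iteration 1:
  x1 = (6 - (2)·-2.0000 - (-1)·2.0000 - (-1)·-2.0000) / (8) = 1.2500
  x2 = (-1 - (-4)·1.2500 - (-1)·2.0000 - (1)·-2.0000) / (9) = 0.8889
  x3 = (-2 - (2)·1.2500 - (-1)·0.8889 - (-4)·-2.0000) / (11) = -1.0556
  x4 = (5 - (-4)·1.2500 - (-4)·0.8889 - (-2)·-1.0556) / (13) = 0.8803
Iteration 2:
  x1 = (6 - (2)·0.8889 - (-1)·-1.0556 - (-1)·0.8803) / (8) = 0.5059
  x2 = (-1 - (-4)·0.5059 - (-1)·-1.0556 - (1)·0.8803) / (9) = -0.1014
  x3 = (-2 - (2)·0.5059 - (-1)·-0.1014 - (-4)·0.8803) / (11) = 0.0371
  x4 = (5 - (-4)·0.5059 - (-4)·-0.1014 - (-2)·0.0371) / (13) = 0.5148
Change: (-0.7441, -0.9903, 1.0927, -0.3655) → max |·| = 1.0927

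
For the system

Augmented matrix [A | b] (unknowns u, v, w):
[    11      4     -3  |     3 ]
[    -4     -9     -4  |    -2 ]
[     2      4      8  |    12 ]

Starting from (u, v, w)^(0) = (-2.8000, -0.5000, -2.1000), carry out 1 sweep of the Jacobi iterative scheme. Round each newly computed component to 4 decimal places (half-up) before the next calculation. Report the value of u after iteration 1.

Iteration 1:
  u = (3 - (4)·-0.5000 - (-3)·-2.1000) / (11) = -0.1182
  v = (-2 - (-4)·-2.8000 - (-4)·-2.1000) / (-9) = 2.4000
  w = (12 - (2)·-2.8000 - (4)·-0.5000) / (8) = 2.4500

-0.1182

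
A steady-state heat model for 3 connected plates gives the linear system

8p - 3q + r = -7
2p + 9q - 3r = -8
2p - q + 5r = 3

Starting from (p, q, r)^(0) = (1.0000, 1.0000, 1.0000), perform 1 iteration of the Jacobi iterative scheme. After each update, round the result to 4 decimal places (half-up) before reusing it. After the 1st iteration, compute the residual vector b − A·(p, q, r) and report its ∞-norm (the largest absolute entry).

4.7334

Iteration 1:
  p = (-7 - (-3)·1.0000 - (1)·1.0000) / (8) = -0.6250
  q = (-8 - (2)·1.0000 - (-3)·1.0000) / (9) = -0.7778
  r = (3 - (2)·1.0000 - (-1)·1.0000) / (5) = 0.4000
Residual b − A·x = (-4.7334, 1.4502, 1.4722); ∞-norm = 4.7334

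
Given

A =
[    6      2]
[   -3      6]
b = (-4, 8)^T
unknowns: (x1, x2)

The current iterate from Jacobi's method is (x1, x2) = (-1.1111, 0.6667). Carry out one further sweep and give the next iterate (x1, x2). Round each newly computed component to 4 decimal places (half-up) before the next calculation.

(-0.8889, 0.7778)

One sweep:
  x1 = (-4 - (2)·0.6667) / (6) = -0.8889
  x2 = (8 - (-3)·-1.1111) / (6) = 0.7778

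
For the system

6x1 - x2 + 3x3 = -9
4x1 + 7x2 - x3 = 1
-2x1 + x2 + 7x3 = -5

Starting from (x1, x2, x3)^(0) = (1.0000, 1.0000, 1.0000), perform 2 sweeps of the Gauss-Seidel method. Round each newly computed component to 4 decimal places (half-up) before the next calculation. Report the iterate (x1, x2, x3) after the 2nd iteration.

(-0.5635, 0.2608, -0.9125)

Iteration 1:
  x1 = (-9 - (-1)·1.0000 - (3)·1.0000) / (6) = -1.8333
  x2 = (1 - (4)·-1.8333 - (-1)·1.0000) / (7) = 1.3333
  x3 = (-5 - (-2)·-1.8333 - (1)·1.3333) / (7) = -1.4286
Iteration 2:
  x1 = (-9 - (-1)·1.3333 - (3)·-1.4286) / (6) = -0.5635
  x2 = (1 - (4)·-0.5635 - (-1)·-1.4286) / (7) = 0.2608
  x3 = (-5 - (-2)·-0.5635 - (1)·0.2608) / (7) = -0.9125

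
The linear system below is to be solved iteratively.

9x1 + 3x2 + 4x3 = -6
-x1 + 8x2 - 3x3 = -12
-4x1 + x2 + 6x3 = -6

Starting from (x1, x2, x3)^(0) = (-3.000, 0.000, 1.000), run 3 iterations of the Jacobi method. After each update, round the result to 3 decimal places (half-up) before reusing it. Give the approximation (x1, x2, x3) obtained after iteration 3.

Iteration 1:
  x1 = (-6 - (3)·0.000 - (4)·1.000) / (9) = -1.111
  x2 = (-12 - (-1)·-3.000 - (-3)·1.000) / (8) = -1.500
  x3 = (-6 - (-4)·-3.000 - (1)·0.000) / (6) = -3.000
Iteration 2:
  x1 = (-6 - (3)·-1.500 - (4)·-3.000) / (9) = 1.167
  x2 = (-12 - (-1)·-1.111 - (-3)·-3.000) / (8) = -2.764
  x3 = (-6 - (-4)·-1.111 - (1)·-1.500) / (6) = -1.491
Iteration 3:
  x1 = (-6 - (3)·-2.764 - (4)·-1.491) / (9) = 0.917
  x2 = (-12 - (-1)·1.167 - (-3)·-1.491) / (8) = -1.913
  x3 = (-6 - (-4)·1.167 - (1)·-2.764) / (6) = 0.239

(0.917, -1.913, 0.239)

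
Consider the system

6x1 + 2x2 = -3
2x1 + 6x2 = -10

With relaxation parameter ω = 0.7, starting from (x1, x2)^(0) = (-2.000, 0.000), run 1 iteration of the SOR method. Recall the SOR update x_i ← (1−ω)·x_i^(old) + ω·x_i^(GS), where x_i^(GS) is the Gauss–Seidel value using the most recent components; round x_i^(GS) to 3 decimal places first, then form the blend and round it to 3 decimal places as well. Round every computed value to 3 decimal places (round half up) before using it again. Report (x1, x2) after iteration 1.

(-0.950, -0.945)

Iteration 1:
  x1: GS value = (-3 - (2)·0.000) / (6) = -0.500;  x1 ← (1−ω)·-2.000 + ω·-0.500 = -0.950
  x2: GS value = (-10 - (2)·-0.950) / (6) = -1.350;  x2 ← (1−ω)·0.000 + ω·-1.350 = -0.945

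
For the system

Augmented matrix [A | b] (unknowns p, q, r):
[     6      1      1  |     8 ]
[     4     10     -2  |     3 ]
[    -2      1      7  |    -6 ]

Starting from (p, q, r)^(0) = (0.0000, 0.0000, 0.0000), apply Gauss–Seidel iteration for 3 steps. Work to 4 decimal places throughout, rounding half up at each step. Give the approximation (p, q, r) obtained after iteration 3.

(1.4598, -0.3622, -0.3883)

Iteration 1:
  p = (8 - (1)·0.0000 - (1)·0.0000) / (6) = 1.3333
  q = (3 - (4)·1.3333 - (-2)·0.0000) / (10) = -0.2333
  r = (-6 - (-2)·1.3333 - (1)·-0.2333) / (7) = -0.4429
Iteration 2:
  p = (8 - (1)·-0.2333 - (1)·-0.4429) / (6) = 1.4460
  q = (3 - (4)·1.4460 - (-2)·-0.4429) / (10) = -0.3670
  r = (-6 - (-2)·1.4460 - (1)·-0.3670) / (7) = -0.3916
Iteration 3:
  p = (8 - (1)·-0.3670 - (1)·-0.3916) / (6) = 1.4598
  q = (3 - (4)·1.4598 - (-2)·-0.3916) / (10) = -0.3622
  r = (-6 - (-2)·1.4598 - (1)·-0.3622) / (7) = -0.3883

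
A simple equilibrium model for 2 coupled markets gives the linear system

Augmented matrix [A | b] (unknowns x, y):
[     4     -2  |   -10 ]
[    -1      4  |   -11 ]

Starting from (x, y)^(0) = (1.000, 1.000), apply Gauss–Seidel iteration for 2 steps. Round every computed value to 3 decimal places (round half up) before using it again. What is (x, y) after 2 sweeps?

Iteration 1:
  x = (-10 - (-2)·1.000) / (4) = -2.000
  y = (-11 - (-1)·-2.000) / (4) = -3.250
Iteration 2:
  x = (-10 - (-2)·-3.250) / (4) = -4.125
  y = (-11 - (-1)·-4.125) / (4) = -3.781

(-4.125, -3.781)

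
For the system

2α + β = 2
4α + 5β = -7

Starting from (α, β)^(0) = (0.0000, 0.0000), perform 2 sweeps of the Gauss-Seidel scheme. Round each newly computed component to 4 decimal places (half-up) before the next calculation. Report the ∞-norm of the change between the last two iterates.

1.1000

Iteration 1:
  α = (2 - (1)·0.0000) / (2) = 1.0000
  β = (-7 - (4)·1.0000) / (5) = -2.2000
Iteration 2:
  α = (2 - (1)·-2.2000) / (2) = 2.1000
  β = (-7 - (4)·2.1000) / (5) = -3.0800
Change: (1.1000, -0.8800) → max |·| = 1.1000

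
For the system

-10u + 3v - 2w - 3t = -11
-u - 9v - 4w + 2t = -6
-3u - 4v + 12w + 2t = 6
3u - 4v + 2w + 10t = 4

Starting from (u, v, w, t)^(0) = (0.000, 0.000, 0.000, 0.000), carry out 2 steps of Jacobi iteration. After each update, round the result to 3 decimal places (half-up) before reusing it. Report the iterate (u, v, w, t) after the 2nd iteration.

Iteration 1:
  u = (-11 - (3)·0.000 - (-2)·0.000 - (-3)·0.000) / (-10) = 1.100
  v = (-6 - (-1)·0.000 - (-4)·0.000 - (2)·0.000) / (-9) = 0.667
  w = (6 - (-3)·0.000 - (-4)·0.000 - (2)·0.000) / (12) = 0.500
  t = (4 - (3)·0.000 - (-4)·0.000 - (2)·0.000) / (10) = 0.400
Iteration 2:
  u = (-11 - (3)·0.667 - (-2)·0.500 - (-3)·0.400) / (-10) = 1.080
  v = (-6 - (-1)·1.100 - (-4)·0.500 - (2)·0.400) / (-9) = 0.411
  w = (6 - (-3)·1.100 - (-4)·0.667 - (2)·0.400) / (12) = 0.931
  t = (4 - (3)·1.100 - (-4)·0.667 - (2)·0.500) / (10) = 0.237

(1.080, 0.411, 0.931, 0.237)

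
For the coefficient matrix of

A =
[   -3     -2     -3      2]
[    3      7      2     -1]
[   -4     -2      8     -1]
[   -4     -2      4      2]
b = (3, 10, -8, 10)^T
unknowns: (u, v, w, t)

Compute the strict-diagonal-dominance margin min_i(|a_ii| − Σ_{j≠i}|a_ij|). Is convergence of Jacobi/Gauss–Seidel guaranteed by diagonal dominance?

row 1: |-3| − (2+3+2) = -4
row 2: |7| − (3+2+1) = 1
row 3: |8| − (4+2+1) = 1
row 4: |2| − (4+2+4) = -8
minimum over rows = -8 → not strictly diagonally dominant

-8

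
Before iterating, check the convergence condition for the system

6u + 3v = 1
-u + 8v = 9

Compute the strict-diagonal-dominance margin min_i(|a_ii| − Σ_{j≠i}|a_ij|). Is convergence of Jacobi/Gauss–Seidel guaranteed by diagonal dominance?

3

row 1: |6| − (3) = 3
row 2: |8| − (1) = 7
minimum over rows = 3 → strictly diagonally dominant (convergence guaranteed)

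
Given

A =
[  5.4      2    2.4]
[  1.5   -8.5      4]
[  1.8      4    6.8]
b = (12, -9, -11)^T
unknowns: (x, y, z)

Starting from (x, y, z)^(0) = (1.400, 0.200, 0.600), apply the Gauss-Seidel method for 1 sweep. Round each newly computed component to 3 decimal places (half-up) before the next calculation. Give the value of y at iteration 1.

Iteration 1:
  x = (12 - (2)·0.200 - (2.4)·0.600) / (5.4) = 1.881
  y = (-9 - (1.5)·1.881 - (4)·0.600) / (-8.5) = 1.673
  z = (-11 - (1.8)·1.881 - (4)·1.673) / (6.8) = -3.100

1.673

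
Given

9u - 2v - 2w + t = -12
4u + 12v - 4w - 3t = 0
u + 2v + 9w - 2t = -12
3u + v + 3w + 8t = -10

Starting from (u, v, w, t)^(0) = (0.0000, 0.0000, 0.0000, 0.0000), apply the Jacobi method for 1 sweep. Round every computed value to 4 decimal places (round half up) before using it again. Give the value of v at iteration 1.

0.0000

Iteration 1:
  u = (-12 - (-2)·0.0000 - (-2)·0.0000 - (1)·0.0000) / (9) = -1.3333
  v = (0 - (4)·0.0000 - (-4)·0.0000 - (-3)·0.0000) / (12) = 0.0000
  w = (-12 - (1)·0.0000 - (2)·0.0000 - (-2)·0.0000) / (9) = -1.3333
  t = (-10 - (3)·0.0000 - (1)·0.0000 - (3)·0.0000) / (8) = -1.2500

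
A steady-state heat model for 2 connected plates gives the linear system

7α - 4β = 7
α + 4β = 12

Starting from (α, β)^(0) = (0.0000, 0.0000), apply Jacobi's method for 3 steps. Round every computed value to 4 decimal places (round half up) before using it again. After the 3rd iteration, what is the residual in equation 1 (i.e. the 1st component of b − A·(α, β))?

-1.7142

Iteration 1:
  α = (7 - (-4)·0.0000) / (7) = 1.0000
  β = (12 - (1)·0.0000) / (4) = 3.0000
Iteration 2:
  α = (7 - (-4)·3.0000) / (7) = 2.7143
  β = (12 - (1)·1.0000) / (4) = 2.7500
Iteration 3:
  α = (7 - (-4)·2.7500) / (7) = 2.5714
  β = (12 - (1)·2.7143) / (4) = 2.3214
Residual b − A·x = (-1.7142, 0.1430)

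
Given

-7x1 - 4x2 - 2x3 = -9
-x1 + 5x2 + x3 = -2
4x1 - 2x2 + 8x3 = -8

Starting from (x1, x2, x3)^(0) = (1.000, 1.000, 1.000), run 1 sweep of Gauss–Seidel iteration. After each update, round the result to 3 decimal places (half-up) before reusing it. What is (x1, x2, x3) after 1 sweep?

Iteration 1:
  x1 = (-9 - (-4)·1.000 - (-2)·1.000) / (-7) = 0.429
  x2 = (-2 - (-1)·0.429 - (1)·1.000) / (5) = -0.514
  x3 = (-8 - (4)·0.429 - (-2)·-0.514) / (8) = -1.343

(0.429, -0.514, -1.343)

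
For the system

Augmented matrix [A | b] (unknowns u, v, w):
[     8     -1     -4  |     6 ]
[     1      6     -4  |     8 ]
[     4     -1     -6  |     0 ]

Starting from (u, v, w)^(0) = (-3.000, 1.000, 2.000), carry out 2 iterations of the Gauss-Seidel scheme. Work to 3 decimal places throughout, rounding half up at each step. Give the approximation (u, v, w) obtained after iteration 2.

Iteration 1:
  u = (6 - (-1)·1.000 - (-4)·2.000) / (8) = 1.875
  v = (8 - (1)·1.875 - (-4)·2.000) / (6) = 2.354
  w = (0 - (4)·1.875 - (-1)·2.354) / (-6) = 0.858
Iteration 2:
  u = (6 - (-1)·2.354 - (-4)·0.858) / (8) = 1.473
  v = (8 - (1)·1.473 - (-4)·0.858) / (6) = 1.660
  w = (0 - (4)·1.473 - (-1)·1.660) / (-6) = 0.705

(1.473, 1.660, 0.705)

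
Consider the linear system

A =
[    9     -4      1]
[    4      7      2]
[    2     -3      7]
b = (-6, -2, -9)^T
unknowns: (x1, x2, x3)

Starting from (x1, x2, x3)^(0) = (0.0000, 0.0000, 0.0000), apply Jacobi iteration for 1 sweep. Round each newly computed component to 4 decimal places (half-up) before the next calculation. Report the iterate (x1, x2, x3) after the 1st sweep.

Iteration 1:
  x1 = (-6 - (-4)·0.0000 - (1)·0.0000) / (9) = -0.6667
  x2 = (-2 - (4)·0.0000 - (2)·0.0000) / (7) = -0.2857
  x3 = (-9 - (2)·0.0000 - (-3)·0.0000) / (7) = -1.2857

(-0.6667, -0.2857, -1.2857)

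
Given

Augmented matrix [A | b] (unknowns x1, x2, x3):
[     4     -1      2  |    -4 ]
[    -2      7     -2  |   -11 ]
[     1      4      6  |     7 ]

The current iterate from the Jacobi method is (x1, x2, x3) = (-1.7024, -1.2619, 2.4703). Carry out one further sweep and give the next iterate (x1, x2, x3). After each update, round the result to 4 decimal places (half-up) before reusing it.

One sweep:
  x1 = (-4 - (-1)·-1.2619 - (2)·2.4703) / (4) = -2.5506
  x2 = (-11 - (-2)·-1.7024 - (-2)·2.4703) / (7) = -1.3520
  x3 = (7 - (1)·-1.7024 - (4)·-1.2619) / (6) = 2.2917

(-2.5506, -1.3520, 2.2917)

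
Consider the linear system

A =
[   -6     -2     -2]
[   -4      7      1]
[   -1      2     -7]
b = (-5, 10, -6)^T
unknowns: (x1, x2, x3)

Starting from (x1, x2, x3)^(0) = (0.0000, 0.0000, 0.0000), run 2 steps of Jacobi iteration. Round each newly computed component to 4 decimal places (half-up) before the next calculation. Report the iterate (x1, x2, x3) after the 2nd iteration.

(0.0714, 1.7823, 1.1463)

Iteration 1:
  x1 = (-5 - (-2)·0.0000 - (-2)·0.0000) / (-6) = 0.8333
  x2 = (10 - (-4)·0.0000 - (1)·0.0000) / (7) = 1.4286
  x3 = (-6 - (-1)·0.0000 - (2)·0.0000) / (-7) = 0.8571
Iteration 2:
  x1 = (-5 - (-2)·1.4286 - (-2)·0.8571) / (-6) = 0.0714
  x2 = (10 - (-4)·0.8333 - (1)·0.8571) / (7) = 1.7823
  x3 = (-6 - (-1)·0.8333 - (2)·1.4286) / (-7) = 1.1463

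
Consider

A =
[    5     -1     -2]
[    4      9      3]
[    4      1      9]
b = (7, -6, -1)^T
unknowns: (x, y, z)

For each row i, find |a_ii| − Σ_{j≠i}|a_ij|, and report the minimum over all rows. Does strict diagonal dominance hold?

2

row 1: |5| − (1+2) = 2
row 2: |9| − (4+3) = 2
row 3: |9| − (4+1) = 4
minimum over rows = 2 → strictly diagonally dominant (convergence guaranteed)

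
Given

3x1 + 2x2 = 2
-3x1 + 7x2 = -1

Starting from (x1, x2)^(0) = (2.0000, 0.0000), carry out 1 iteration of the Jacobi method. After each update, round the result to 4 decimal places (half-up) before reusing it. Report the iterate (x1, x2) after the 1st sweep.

Iteration 1:
  x1 = (2 - (2)·0.0000) / (3) = 0.6667
  x2 = (-1 - (-3)·2.0000) / (7) = 0.7143

(0.6667, 0.7143)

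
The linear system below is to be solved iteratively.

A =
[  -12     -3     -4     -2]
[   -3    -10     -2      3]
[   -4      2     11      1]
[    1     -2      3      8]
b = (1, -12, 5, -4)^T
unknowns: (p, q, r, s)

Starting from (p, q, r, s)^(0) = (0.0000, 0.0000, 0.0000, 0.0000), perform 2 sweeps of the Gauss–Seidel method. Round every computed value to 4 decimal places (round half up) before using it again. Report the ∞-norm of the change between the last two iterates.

Iteration 1:
  p = (1 - (-3)·0.0000 - (-4)·0.0000 - (-2)·0.0000) / (-12) = -0.0833
  q = (-12 - (-3)·-0.0833 - (-2)·0.0000 - (3)·0.0000) / (-10) = 1.2250
  r = (5 - (-4)·-0.0833 - (2)·1.2250 - (1)·0.0000) / (11) = 0.2015
  s = (-4 - (1)·-0.0833 - (-2)·1.2250 - (3)·0.2015) / (8) = -0.2589
Iteration 2:
  p = (1 - (-3)·1.2250 - (-4)·0.2015 - (-2)·-0.2589) / (-12) = -0.4136
  q = (-12 - (-3)·-0.4136 - (-2)·0.2015 - (3)·-0.2589) / (-10) = 1.2061
  r = (5 - (-4)·-0.4136 - (2)·1.2061 - (1)·-0.2589) / (11) = 0.1084
  s = (-4 - (1)·-0.4136 - (-2)·1.2061 - (3)·0.1084) / (8) = -0.1874
Change: (-0.3303, -0.0189, -0.0931, 0.0715) → max |·| = 0.3303

0.3303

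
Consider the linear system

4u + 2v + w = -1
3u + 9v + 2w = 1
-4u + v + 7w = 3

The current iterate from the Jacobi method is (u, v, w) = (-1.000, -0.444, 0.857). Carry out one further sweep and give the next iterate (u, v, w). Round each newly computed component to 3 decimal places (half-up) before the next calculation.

(-0.242, 0.254, -0.079)

One sweep:
  u = (-1 - (2)·-0.444 - (1)·0.857) / (4) = -0.242
  v = (1 - (3)·-1.000 - (2)·0.857) / (9) = 0.254
  w = (3 - (-4)·-1.000 - (1)·-0.444) / (7) = -0.079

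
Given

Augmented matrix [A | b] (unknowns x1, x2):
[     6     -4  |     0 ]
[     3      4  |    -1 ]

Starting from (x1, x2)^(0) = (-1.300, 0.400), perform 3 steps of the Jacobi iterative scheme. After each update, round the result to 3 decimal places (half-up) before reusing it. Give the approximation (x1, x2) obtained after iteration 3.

Iteration 1:
  x1 = (0 - (-4)·0.400) / (6) = 0.267
  x2 = (-1 - (3)·-1.300) / (4) = 0.725
Iteration 2:
  x1 = (0 - (-4)·0.725) / (6) = 0.483
  x2 = (-1 - (3)·0.267) / (4) = -0.450
Iteration 3:
  x1 = (0 - (-4)·-0.450) / (6) = -0.300
  x2 = (-1 - (3)·0.483) / (4) = -0.612

(-0.300, -0.612)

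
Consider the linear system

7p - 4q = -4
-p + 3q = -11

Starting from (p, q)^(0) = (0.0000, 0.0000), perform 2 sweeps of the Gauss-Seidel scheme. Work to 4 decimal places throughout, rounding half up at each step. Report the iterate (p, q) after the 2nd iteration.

Iteration 1:
  p = (-4 - (-4)·0.0000) / (7) = -0.5714
  q = (-11 - (-1)·-0.5714) / (3) = -3.8571
Iteration 2:
  p = (-4 - (-4)·-3.8571) / (7) = -2.7755
  q = (-11 - (-1)·-2.7755) / (3) = -4.5918

(-2.7755, -4.5918)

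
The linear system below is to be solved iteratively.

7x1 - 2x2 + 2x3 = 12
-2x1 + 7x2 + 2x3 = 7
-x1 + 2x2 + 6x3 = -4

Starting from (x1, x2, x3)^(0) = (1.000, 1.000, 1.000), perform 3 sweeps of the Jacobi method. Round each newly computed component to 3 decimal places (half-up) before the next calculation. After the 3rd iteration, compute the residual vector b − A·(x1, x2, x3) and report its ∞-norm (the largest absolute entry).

0.663

Iteration 1:
  x1 = (12 - (-2)·1.000 - (2)·1.000) / (7) = 1.714
  x2 = (7 - (-2)·1.000 - (2)·1.000) / (7) = 1.000
  x3 = (-4 - (-1)·1.000 - (2)·1.000) / (6) = -0.833
Iteration 2:
  x1 = (12 - (-2)·1.000 - (2)·-0.833) / (7) = 2.238
  x2 = (7 - (-2)·1.714 - (2)·-0.833) / (7) = 1.728
  x3 = (-4 - (-1)·1.714 - (2)·1.000) / (6) = -0.714
Iteration 3:
  x1 = (12 - (-2)·1.728 - (2)·-0.714) / (7) = 2.412
  x2 = (7 - (-2)·2.238 - (2)·-0.714) / (7) = 1.843
  x3 = (-4 - (-1)·2.238 - (2)·1.728) / (6) = -0.870
Residual b − A·x = (0.542, 0.663, -0.054); ∞-norm = 0.663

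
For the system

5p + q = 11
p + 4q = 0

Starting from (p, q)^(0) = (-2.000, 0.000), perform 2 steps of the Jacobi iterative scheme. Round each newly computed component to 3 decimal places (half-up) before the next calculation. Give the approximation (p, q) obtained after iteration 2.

Iteration 1:
  p = (11 - (1)·0.000) / (5) = 2.200
  q = (0 - (1)·-2.000) / (4) = 0.500
Iteration 2:
  p = (11 - (1)·0.500) / (5) = 2.100
  q = (0 - (1)·2.200) / (4) = -0.550

(2.100, -0.550)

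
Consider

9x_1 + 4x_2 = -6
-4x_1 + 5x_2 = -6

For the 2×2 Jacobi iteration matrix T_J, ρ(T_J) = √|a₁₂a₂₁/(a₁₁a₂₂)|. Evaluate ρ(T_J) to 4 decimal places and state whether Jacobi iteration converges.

0.5963

a₁₂a₂₁/(a₁₁a₂₂) = (4)·(-4) / ((9)·(5)) = -0.355556
ρ = √|-0.355556| = √0.355556 = 0.5963
ρ < 1, so Jacobi converges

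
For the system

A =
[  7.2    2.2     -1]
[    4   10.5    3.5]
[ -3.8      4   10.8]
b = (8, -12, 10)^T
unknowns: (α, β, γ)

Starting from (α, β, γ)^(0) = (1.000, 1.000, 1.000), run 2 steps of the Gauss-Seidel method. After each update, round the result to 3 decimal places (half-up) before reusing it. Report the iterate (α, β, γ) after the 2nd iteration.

(1.941, -2.528, 2.545)

Iteration 1:
  α = (8 - (2.2)·1.000 - (-1)·1.000) / (7.2) = 0.944
  β = (-12 - (4)·0.944 - (3.5)·1.000) / (10.5) = -1.836
  γ = (10 - (-3.8)·0.944 - (4)·-1.836) / (10.8) = 1.938
Iteration 2:
  α = (8 - (2.2)·-1.836 - (-1)·1.938) / (7.2) = 1.941
  β = (-12 - (4)·1.941 - (3.5)·1.938) / (10.5) = -2.528
  γ = (10 - (-3.8)·1.941 - (4)·-2.528) / (10.8) = 2.545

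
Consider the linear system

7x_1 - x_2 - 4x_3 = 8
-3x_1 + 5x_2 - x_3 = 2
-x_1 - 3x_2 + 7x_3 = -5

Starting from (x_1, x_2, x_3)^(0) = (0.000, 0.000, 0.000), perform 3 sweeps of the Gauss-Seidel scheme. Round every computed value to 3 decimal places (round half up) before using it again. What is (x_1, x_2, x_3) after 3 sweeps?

(1.275, 1.155, -0.037)

Iteration 1:
  x_1 = (8 - (-1)·0.000 - (-4)·0.000) / (7) = 1.143
  x_2 = (2 - (-3)·1.143 - (-1)·0.000) / (5) = 1.086
  x_3 = (-5 - (-1)·1.143 - (-3)·1.086) / (7) = -0.086
Iteration 2:
  x_1 = (8 - (-1)·1.086 - (-4)·-0.086) / (7) = 1.249
  x_2 = (2 - (-3)·1.249 - (-1)·-0.086) / (5) = 1.132
  x_3 = (-5 - (-1)·1.249 - (-3)·1.132) / (7) = -0.051
Iteration 3:
  x_1 = (8 - (-1)·1.132 - (-4)·-0.051) / (7) = 1.275
  x_2 = (2 - (-3)·1.275 - (-1)·-0.051) / (5) = 1.155
  x_3 = (-5 - (-1)·1.275 - (-3)·1.155) / (7) = -0.037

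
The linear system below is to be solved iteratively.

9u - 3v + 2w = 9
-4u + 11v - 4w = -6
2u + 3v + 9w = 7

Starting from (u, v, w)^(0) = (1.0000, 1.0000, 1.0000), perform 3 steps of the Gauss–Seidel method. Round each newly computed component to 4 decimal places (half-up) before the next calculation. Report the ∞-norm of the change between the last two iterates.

Iteration 1:
  u = (9 - (-3)·1.0000 - (2)·1.0000) / (9) = 1.1111
  v = (-6 - (-4)·1.1111 - (-4)·1.0000) / (11) = 0.2222
  w = (7 - (2)·1.1111 - (3)·0.2222) / (9) = 0.4568
Iteration 2:
  u = (9 - (-3)·0.2222 - (2)·0.4568) / (9) = 0.9726
  v = (-6 - (-4)·0.9726 - (-4)·0.4568) / (11) = -0.0257
  w = (7 - (2)·0.9726 - (3)·-0.0257) / (9) = 0.5702
Iteration 3:
  u = (9 - (-3)·-0.0257 - (2)·0.5702) / (9) = 0.8647
  v = (-6 - (-4)·0.8647 - (-4)·0.5702) / (11) = -0.0237
  w = (7 - (2)·0.8647 - (3)·-0.0237) / (9) = 0.5935
Change: (-0.1079, 0.0020, 0.0233) → max |·| = 0.1079

0.1079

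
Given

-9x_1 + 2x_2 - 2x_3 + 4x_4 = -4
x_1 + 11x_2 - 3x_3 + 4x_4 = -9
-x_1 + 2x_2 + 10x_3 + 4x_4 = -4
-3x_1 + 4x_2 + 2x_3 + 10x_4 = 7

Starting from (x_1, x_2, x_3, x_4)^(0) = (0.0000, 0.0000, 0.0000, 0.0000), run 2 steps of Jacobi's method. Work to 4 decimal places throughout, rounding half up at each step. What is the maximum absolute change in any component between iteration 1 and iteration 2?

Iteration 1:
  x_1 = (-4 - (2)·0.0000 - (-2)·0.0000 - (4)·0.0000) / (-9) = 0.4444
  x_2 = (-9 - (1)·0.0000 - (-3)·0.0000 - (4)·0.0000) / (11) = -0.8182
  x_3 = (-4 - (-1)·0.0000 - (2)·0.0000 - (4)·0.0000) / (10) = -0.4000
  x_4 = (7 - (-3)·0.0000 - (4)·0.0000 - (2)·0.0000) / (10) = 0.7000
Iteration 2:
  x_1 = (-4 - (2)·-0.8182 - (-2)·-0.4000 - (4)·0.7000) / (-9) = 0.6626
  x_2 = (-9 - (1)·0.4444 - (-3)·-0.4000 - (4)·0.7000) / (11) = -1.2222
  x_3 = (-4 - (-1)·0.4444 - (2)·-0.8182 - (4)·0.7000) / (10) = -0.4719
  x_4 = (7 - (-3)·0.4444 - (4)·-0.8182 - (2)·-0.4000) / (10) = 1.2406
Change: (0.2182, -0.4040, -0.0719, 0.5406) → max |·| = 0.5406

0.5406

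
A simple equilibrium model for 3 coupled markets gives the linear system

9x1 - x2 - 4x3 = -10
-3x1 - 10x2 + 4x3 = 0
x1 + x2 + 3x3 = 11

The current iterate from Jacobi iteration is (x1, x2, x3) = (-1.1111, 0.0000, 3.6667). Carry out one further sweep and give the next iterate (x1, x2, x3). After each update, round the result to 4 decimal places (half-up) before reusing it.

One sweep:
  x1 = (-10 - (-1)·0.0000 - (-4)·3.6667) / (9) = 0.5185
  x2 = (0 - (-3)·-1.1111 - (4)·3.6667) / (-10) = 1.8000
  x3 = (11 - (1)·-1.1111 - (1)·0.0000) / (3) = 4.0370

(0.5185, 1.8000, 4.0370)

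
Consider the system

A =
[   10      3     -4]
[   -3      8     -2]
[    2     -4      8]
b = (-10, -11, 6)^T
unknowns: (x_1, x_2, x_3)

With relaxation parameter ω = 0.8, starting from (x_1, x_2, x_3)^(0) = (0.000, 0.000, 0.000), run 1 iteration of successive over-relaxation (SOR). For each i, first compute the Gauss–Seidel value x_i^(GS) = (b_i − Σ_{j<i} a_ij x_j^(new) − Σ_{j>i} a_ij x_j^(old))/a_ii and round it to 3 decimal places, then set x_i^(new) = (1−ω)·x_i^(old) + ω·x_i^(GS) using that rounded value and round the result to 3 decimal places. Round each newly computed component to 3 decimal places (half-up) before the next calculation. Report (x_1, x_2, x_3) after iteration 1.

(-0.800, -1.340, 0.224)

Iteration 1:
  x_1: GS value = (-10 - (3)·0.000 - (-4)·0.000) / (10) = -1.000;  x_1 ← (1−ω)·0.000 + ω·-1.000 = -0.800
  x_2: GS value = (-11 - (-3)·-0.800 - (-2)·0.000) / (8) = -1.675;  x_2 ← (1−ω)·0.000 + ω·-1.675 = -1.340
  x_3: GS value = (6 - (2)·-0.800 - (-4)·-1.340) / (8) = 0.280;  x_3 ← (1−ω)·0.000 + ω·0.280 = 0.224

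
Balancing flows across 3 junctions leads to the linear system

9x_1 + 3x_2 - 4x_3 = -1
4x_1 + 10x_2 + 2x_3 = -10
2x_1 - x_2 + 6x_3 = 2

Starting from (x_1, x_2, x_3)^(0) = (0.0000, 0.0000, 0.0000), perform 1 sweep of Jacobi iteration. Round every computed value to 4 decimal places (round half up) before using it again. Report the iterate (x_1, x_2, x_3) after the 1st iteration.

Iteration 1:
  x_1 = (-1 - (3)·0.0000 - (-4)·0.0000) / (9) = -0.1111
  x_2 = (-10 - (4)·0.0000 - (2)·0.0000) / (10) = -1.0000
  x_3 = (2 - (2)·0.0000 - (-1)·0.0000) / (6) = 0.3333

(-0.1111, -1.0000, 0.3333)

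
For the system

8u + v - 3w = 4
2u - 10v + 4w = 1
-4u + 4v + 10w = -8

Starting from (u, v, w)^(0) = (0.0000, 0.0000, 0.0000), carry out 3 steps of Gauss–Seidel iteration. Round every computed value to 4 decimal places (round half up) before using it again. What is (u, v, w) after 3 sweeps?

Iteration 1:
  u = (4 - (1)·0.0000 - (-3)·0.0000) / (8) = 0.5000
  v = (1 - (2)·0.5000 - (4)·0.0000) / (-10) = 0.0000
  w = (-8 - (-4)·0.5000 - (4)·0.0000) / (10) = -0.6000
Iteration 2:
  u = (4 - (1)·0.0000 - (-3)·-0.6000) / (8) = 0.2750
  v = (1 - (2)·0.2750 - (4)·-0.6000) / (-10) = -0.2850
  w = (-8 - (-4)·0.2750 - (4)·-0.2850) / (10) = -0.5760
Iteration 3:
  u = (4 - (1)·-0.2850 - (-3)·-0.5760) / (8) = 0.3196
  v = (1 - (2)·0.3196 - (4)·-0.5760) / (-10) = -0.2665
  w = (-8 - (-4)·0.3196 - (4)·-0.2665) / (10) = -0.5656

(0.3196, -0.2665, -0.5656)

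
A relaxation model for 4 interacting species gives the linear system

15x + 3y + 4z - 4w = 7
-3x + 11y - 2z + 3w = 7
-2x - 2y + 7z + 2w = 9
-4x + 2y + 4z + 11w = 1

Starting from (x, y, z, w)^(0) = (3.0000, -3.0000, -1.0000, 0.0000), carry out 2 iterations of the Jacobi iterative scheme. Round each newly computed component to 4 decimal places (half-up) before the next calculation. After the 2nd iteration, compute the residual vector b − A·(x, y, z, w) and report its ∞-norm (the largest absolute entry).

7.6169

Iteration 1:
  x = (7 - (3)·-3.0000 - (4)·-1.0000 - (-4)·0.0000) / (15) = 1.3333
  y = (7 - (-3)·3.0000 - (-2)·-1.0000 - (3)·0.0000) / (11) = 1.2727
  z = (9 - (-2)·3.0000 - (-2)·-3.0000 - (2)·0.0000) / (7) = 1.2857
  w = (1 - (-4)·3.0000 - (2)·-3.0000 - (4)·-1.0000) / (11) = 2.0909
Iteration 2:
  x = (7 - (3)·1.2727 - (4)·1.2857 - (-4)·2.0909) / (15) = 0.4268
  y = (7 - (-3)·1.3333 - (-2)·1.2857 - (3)·2.0909) / (11) = 0.6635
  z = (9 - (-2)·1.3333 - (-2)·1.2727 - (2)·2.0909) / (7) = 1.4329
  w = (1 - (-4)·1.3333 - (2)·1.2727 - (4)·1.2857) / (11) = -0.1232
Residual b − A·x = (-7.6169, 4.2173, 1.3967, -2.9962); ∞-norm = 7.6169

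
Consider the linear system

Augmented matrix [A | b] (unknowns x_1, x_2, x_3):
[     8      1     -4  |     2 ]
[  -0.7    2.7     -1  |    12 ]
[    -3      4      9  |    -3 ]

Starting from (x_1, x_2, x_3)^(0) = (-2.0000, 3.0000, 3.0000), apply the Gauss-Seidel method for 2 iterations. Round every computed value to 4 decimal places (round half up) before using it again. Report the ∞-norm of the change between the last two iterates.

3.1153

Iteration 1:
  x_1 = (2 - (1)·3.0000 - (-4)·3.0000) / (8) = 1.3750
  x_2 = (12 - (-0.7)·1.3750 - (-1)·3.0000) / (2.7) = 5.9120
  x_3 = (-3 - (-3)·1.3750 - (4)·5.9120) / (9) = -2.5026
Iteration 2:
  x_1 = (2 - (1)·5.9120 - (-4)·-2.5026) / (8) = -1.7403
  x_2 = (12 - (-0.7)·-1.7403 - (-1)·-2.5026) / (2.7) = 3.0664
  x_3 = (-3 - (-3)·-1.7403 - (4)·3.0664) / (9) = -2.2763
Change: (-3.1153, -2.8456, 0.2263) → max |·| = 3.1153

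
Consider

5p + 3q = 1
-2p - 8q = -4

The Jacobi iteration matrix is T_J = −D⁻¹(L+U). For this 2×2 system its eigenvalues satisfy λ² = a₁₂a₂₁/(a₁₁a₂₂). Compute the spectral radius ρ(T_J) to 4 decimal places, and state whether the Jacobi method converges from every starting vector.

0.3873

a₁₂a₂₁/(a₁₁a₂₂) = (3)·(-2) / ((5)·(-8)) = 0.150000
ρ = √|0.150000| = √0.150000 = 0.3873
ρ < 1, so Jacobi converges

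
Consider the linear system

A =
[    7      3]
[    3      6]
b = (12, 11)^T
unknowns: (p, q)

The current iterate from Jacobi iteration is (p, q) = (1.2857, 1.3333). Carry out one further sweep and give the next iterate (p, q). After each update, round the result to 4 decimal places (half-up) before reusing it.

(1.1429, 1.1905)

One sweep:
  p = (12 - (3)·1.3333) / (7) = 1.1429
  q = (11 - (3)·1.2857) / (6) = 1.1905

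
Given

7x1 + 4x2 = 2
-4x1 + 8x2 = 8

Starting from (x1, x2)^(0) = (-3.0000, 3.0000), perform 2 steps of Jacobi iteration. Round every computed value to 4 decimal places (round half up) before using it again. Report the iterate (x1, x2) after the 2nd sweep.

Iteration 1:
  x1 = (2 - (4)·3.0000) / (7) = -1.4286
  x2 = (8 - (-4)·-3.0000) / (8) = -0.5000
Iteration 2:
  x1 = (2 - (4)·-0.5000) / (7) = 0.5714
  x2 = (8 - (-4)·-1.4286) / (8) = 0.2857

(0.5714, 0.2857)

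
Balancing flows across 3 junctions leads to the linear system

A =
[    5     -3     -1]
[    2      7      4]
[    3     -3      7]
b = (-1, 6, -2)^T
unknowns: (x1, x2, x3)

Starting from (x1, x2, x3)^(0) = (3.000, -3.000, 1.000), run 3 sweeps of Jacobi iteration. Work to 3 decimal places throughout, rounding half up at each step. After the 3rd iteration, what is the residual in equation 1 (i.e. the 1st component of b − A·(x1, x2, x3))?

Iteration 1:
  x1 = (-1 - (-3)·-3.000 - (-1)·1.000) / (5) = -1.800
  x2 = (6 - (2)·3.000 - (4)·1.000) / (7) = -0.571
  x3 = (-2 - (3)·3.000 - (-3)·-3.000) / (7) = -2.857
Iteration 2:
  x1 = (-1 - (-3)·-0.571 - (-1)·-2.857) / (5) = -1.114
  x2 = (6 - (2)·-1.800 - (4)·-2.857) / (7) = 3.004
  x3 = (-2 - (3)·-1.800 - (-3)·-0.571) / (7) = 0.241
Iteration 3:
  x1 = (-1 - (-3)·3.004 - (-1)·0.241) / (5) = 1.651
  x2 = (6 - (2)·-1.114 - (4)·0.241) / (7) = 1.038
  x3 = (-2 - (3)·-1.114 - (-3)·3.004) / (7) = 1.479
Residual b − A·x = (-4.662, -10.484, -14.192)

-4.662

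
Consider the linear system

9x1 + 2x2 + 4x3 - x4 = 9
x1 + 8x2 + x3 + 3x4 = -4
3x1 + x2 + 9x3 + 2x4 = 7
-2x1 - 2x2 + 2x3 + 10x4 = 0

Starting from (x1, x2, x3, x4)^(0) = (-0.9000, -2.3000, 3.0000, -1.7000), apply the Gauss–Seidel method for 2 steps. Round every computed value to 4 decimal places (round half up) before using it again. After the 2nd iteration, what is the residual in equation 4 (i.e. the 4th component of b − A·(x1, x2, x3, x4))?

-0.0002

Iteration 1:
  x1 = (9 - (2)·-2.3000 - (4)·3.0000 - (-1)·-1.7000) / (9) = -0.0111
  x2 = (-4 - (1)·-0.0111 - (1)·3.0000 - (3)·-1.7000) / (8) = -0.2361
  x3 = (7 - (3)·-0.0111 - (1)·-0.2361 - (2)·-1.7000) / (9) = 1.1855
  x4 = (0 - (-2)·-0.0111 - (-2)·-0.2361 - (2)·1.1855) / (10) = -0.2865
Iteration 2:
  x1 = (9 - (2)·-0.2361 - (4)·1.1855 - (-1)·-0.2865) / (9) = 0.4937
  x2 = (-4 - (1)·0.4937 - (1)·1.1855 - (3)·-0.2865) / (8) = -0.6025
  x3 = (7 - (3)·0.4937 - (1)·-0.6025 - (2)·-0.2865) / (9) = 0.7438
  x4 = (0 - (-2)·0.4937 - (-2)·-0.6025 - (2)·0.7438) / (10) = -0.1705
Residual b − A·x = (2.6160, 0.0940, -0.2318, -0.0002)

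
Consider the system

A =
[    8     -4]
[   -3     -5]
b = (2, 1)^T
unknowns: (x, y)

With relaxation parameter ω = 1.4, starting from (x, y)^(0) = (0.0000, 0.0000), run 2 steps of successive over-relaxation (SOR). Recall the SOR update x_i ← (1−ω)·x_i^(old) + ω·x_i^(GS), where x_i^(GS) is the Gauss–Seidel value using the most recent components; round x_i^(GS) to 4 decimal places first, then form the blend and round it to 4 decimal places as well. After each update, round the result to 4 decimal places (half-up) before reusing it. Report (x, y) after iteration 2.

(-0.1918, 0.1107)

Iteration 1:
  x: GS value = (2 - (-4)·0.0000) / (8) = 0.2500;  x ← (1−ω)·0.0000 + ω·0.2500 = 0.3500
  y: GS value = (1 - (-3)·0.3500) / (-5) = -0.4100;  y ← (1−ω)·0.0000 + ω·-0.4100 = -0.5740
Iteration 2:
  x: GS value = (2 - (-4)·-0.5740) / (8) = -0.0370;  x ← (1−ω)·0.3500 + ω·-0.0370 = -0.1918
  y: GS value = (1 - (-3)·-0.1918) / (-5) = -0.0849;  y ← (1−ω)·-0.5740 + ω·-0.0849 = 0.1107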